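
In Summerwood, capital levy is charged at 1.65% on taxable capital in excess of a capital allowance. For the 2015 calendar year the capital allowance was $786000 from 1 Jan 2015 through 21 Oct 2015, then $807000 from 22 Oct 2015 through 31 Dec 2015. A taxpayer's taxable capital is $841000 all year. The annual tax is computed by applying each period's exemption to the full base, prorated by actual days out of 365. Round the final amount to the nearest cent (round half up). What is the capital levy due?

$840.10

1 Jan – 21 Oct 2015: 294 days, exemption $786000 → ($841000 − $786000) × 1.65% × 294/365 = $730.9726
22 Oct – 31 Dec 2015: 71 days, exemption $807000 → ($841000 − $807000) × 1.65% × 71/365 = $109.1260
Total = $840.0986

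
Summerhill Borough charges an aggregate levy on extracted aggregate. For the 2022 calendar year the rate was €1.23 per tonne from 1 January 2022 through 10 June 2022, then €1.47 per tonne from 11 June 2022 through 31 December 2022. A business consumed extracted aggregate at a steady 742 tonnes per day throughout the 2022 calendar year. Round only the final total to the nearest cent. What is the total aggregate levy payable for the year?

1 January – 10 June 2022: 161 days × 742 tonnes/day = 119,462 tonnes at €1.23/tonne → €146,938.26
11 June – 31 December 2022: 204 days × 742 tonnes/day = 151,368 tonnes at €1.47/tonne → €222,510.96

€369,449.22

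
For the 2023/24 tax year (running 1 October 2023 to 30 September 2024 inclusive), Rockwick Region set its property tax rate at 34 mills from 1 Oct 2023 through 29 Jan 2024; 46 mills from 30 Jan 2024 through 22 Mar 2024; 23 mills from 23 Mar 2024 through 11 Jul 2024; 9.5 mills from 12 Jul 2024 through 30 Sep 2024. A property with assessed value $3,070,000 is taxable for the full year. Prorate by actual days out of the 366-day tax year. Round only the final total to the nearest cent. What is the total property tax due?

$82,827.09

1 Oct 2023 – 29 Jan 2024: 121 days at 34 mills → $3,070,000 × 3.4% × 121/366 = $34,508.1421
30 Jan – 22 Mar 2024: 53 days at 46 mills → $3,070,000 × 4.6% × 53/366 = $20,449.8907
23 Mar – 11 Jul 2024: 111 days at 23 mills → $3,070,000 × 2.3% × 111/366 = $21,414.5082
12 Jul – 30 Sep 2024: 81 days at 9.5 mills → $3,070,000 × 0.95% × 81/366 = $6,454.5492
Total = $82,827.0902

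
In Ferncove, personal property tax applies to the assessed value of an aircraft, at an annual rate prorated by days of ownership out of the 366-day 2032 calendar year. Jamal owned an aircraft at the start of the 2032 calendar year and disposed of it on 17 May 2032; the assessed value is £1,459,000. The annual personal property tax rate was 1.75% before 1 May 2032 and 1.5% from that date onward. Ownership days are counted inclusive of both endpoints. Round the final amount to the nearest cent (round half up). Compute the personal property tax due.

1 Jan – 30 Apr 2032: 121 days at 1.75% → £1,459,000 × 1.75% × 121/366 = £8,441.0724
1 May – 17 May 2032: 17 days at 1.5% → £1,459,000 × 1.5% × 17/366 = £1,016.5164
Total = £9,457.5888

£9,457.59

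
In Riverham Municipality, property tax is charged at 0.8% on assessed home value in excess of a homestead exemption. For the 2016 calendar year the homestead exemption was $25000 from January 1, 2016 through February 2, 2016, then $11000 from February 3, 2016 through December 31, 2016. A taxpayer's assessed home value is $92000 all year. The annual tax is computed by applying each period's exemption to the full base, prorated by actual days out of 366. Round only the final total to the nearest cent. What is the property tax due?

$637.90

January 1 – February 2, 2016: 33 days, exemption $25000 → ($92000 − $25000) × 0.8% × 33/366 = $48.3279
February 3 – December 31, 2016: 333 days, exemption $11000 → ($92000 − $11000) × 0.8% × 333/366 = $589.5738
Total = $637.9016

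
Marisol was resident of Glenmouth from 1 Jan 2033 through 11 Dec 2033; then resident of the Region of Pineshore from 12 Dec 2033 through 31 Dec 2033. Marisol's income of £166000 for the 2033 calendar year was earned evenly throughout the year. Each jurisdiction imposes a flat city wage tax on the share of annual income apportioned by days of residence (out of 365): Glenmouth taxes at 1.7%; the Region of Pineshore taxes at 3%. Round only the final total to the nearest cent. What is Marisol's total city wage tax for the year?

£2940.25

Glenmouth, 1 Jan – 11 Dec 2033: 345 days → £166000 × 1.7% × 345/365 = £2667.3699
The Region of Pineshore, 12 Dec – 31 Dec 2033: 20 days → £166000 × 3% × 20/365 = £272.8767
Total = £2940.2466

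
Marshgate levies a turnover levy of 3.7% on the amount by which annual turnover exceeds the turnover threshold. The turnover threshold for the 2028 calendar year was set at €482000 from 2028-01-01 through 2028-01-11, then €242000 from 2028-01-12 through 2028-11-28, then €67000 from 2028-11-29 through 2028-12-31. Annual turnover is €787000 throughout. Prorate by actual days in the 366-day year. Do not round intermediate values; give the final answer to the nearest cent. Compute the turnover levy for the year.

2028-01-01 to 2028-01-11: 11 days, exemption €482000 → (€787000 − €482000) × 3.7% × 11/366 = €339.1667
2028-01-12 to 2028-11-28: 322 days, exemption €242000 → (€787000 − €242000) × 3.7% × 322/366 = €17740.7923
2028-11-29 to 2028-12-31: 33 days, exemption €67000 → (€787000 − €67000) × 3.7% × 33/366 = €2401.9672
Total = €20481.9262

€20481.93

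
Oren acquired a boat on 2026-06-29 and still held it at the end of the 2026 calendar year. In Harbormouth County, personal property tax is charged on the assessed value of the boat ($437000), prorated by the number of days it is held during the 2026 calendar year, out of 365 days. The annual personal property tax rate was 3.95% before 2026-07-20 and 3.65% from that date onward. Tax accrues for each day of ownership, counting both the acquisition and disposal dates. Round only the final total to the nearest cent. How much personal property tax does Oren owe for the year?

2026-06-29 to 2026-07-19: 21 days at 3.95% → $437000 × 3.95% × 21/365 = $993.1274
2026-07-20 to 2026-12-31: 165 days at 3.65% → $437000 × 3.65% × 165/365 = $7210.5000
Total = $8203.6274

$8203.63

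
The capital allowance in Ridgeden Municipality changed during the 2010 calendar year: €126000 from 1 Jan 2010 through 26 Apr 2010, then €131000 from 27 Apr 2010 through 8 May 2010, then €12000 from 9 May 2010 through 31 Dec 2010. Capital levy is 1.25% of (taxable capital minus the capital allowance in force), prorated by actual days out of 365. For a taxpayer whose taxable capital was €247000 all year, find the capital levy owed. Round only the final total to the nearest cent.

1 Jan – 26 Apr 2010: 116 days, exemption €126000 → (€247000 − €126000) × 1.25% × 116/365 = €480.6849
27 Apr – 8 May 2010: 12 days, exemption €131000 → (€247000 − €131000) × 1.25% × 12/365 = €47.6712
9 May – 31 Dec 2010: 237 days, exemption €12000 → (€247000 − €12000) × 1.25% × 237/365 = €1907.3630
Total = €2435.7192

€2435.72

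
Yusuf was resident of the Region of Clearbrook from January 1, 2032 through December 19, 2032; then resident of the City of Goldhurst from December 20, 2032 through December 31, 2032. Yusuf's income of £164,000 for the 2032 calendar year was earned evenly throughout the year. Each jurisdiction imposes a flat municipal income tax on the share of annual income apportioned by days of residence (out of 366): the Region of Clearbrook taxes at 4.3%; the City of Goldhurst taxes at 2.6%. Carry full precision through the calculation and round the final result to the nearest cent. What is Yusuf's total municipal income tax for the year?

£6,960.59

The Region of Clearbrook, January 1 – December 19, 2032: 354 days → £164,000 × 4.3% × 354/366 = £6,820.7869
The City of Goldhurst, December 20 – December 31, 2032: 12 days → £164,000 × 2.6% × 12/366 = £139.8033
Total = £6,960.5902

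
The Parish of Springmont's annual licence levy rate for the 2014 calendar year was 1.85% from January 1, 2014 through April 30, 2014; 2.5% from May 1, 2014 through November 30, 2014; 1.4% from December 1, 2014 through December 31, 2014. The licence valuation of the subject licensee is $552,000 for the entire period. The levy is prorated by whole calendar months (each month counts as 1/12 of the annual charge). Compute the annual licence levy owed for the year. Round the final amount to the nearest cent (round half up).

January 1 – April 30, 2014: 4 months at 1.85% → $552,000 × 1.85% × 4/12 = $3,404.0000
May 1 – November 30, 2014: 7 months at 2.5% → $552,000 × 2.5% × 7/12 = $8,050.0000
December 1 – December 31, 2014: 1 month at 1.4% → $552,000 × 1.4% × 1/12 = $644.0000
Total = $12,098.0000

$12,098.00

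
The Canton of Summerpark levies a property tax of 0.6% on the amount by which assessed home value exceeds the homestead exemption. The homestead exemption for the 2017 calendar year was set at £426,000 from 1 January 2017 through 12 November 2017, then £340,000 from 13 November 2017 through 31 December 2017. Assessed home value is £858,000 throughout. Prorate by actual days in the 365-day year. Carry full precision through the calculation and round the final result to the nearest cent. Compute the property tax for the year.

1 January – 12 November 2017: 316 days, exemption £426,000 → (£858,000 − £426,000) × 0.6% × 316/365 = £2,244.0329
13 November – 31 December 2017: 49 days, exemption £340,000 → (£858,000 − £340,000) × 0.6% × 49/365 = £417.2384
Total = £2,661.2712

£2,661.27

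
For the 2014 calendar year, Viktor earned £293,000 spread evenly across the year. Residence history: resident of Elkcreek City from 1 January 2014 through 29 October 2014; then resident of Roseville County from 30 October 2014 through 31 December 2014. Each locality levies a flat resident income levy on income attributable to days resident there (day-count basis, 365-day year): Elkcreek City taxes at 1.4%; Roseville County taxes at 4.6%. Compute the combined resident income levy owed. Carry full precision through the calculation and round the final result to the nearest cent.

Elkcreek City, 1 January – 29 October 2014: 302 days → £293,000 × 1.4% × 302/365 = £3,393.9836
Roseville County, 30 October – 31 December 2014: 63 days → £293,000 × 4.6% × 63/365 = £2,326.3397
Total = £5,720.3233

£5,720.32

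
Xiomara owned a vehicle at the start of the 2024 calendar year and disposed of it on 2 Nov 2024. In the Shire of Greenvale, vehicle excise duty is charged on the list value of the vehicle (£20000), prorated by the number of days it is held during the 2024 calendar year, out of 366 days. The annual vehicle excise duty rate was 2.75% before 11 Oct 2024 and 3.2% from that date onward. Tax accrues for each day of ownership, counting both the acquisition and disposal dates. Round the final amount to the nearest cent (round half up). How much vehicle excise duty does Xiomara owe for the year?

1 Jan – 10 Oct 2024: 284 days at 2.75% → £20000 × 2.75% × 284/366 = £426.7760
11 Oct – 2 Nov 2024: 23 days at 3.2% → £20000 × 3.2% × 23/366 = £40.2186
Total = £466.9945

£466.99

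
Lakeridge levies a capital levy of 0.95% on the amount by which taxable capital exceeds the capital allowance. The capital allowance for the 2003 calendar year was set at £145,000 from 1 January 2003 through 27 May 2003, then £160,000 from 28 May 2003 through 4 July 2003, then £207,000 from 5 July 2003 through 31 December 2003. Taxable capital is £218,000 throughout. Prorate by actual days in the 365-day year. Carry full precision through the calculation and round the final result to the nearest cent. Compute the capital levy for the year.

£388.20

1 January – 27 May 2003: 147 days, exemption £145,000 → (£218,000 − £145,000) × 0.95% × 147/365 = £279.3000
28 May – 4 July 2003: 38 days, exemption £160,000 → (£218,000 − £160,000) × 0.95% × 38/365 = £57.3644
5 July – 31 December 2003: 180 days, exemption £207,000 → (£218,000 − £207,000) × 0.95% × 180/365 = £51.5342
Total = £388.1986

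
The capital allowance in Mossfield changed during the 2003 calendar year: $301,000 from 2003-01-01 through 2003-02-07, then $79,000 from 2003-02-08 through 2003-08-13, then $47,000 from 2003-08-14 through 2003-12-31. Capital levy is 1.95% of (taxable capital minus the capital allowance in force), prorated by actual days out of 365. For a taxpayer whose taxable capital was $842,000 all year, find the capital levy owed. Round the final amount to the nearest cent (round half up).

2003-01-01 to 2003-02-07: 38 days, exemption $301,000 → ($842,000 − $301,000) × 1.95% × 38/365 = $1,098.3041
2003-02-08 to 2003-08-13: 187 days, exemption $79,000 → ($842,000 − $79,000) × 1.95% × 187/365 = $7,622.6836
2003-08-14 to 2003-12-31: 140 days, exemption $47,000 → ($842,000 − $47,000) × 1.95% × 140/365 = $5,946.1644
Total = $14,667.1521

$14,667.15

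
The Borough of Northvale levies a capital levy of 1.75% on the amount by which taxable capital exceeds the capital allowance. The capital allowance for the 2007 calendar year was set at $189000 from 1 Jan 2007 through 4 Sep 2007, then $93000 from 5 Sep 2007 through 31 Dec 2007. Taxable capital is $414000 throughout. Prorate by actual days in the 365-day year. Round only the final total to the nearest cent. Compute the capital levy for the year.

$4480.62

1 Jan – 4 Sep 2007: 247 days, exemption $189000 → ($414000 − $189000) × 1.75% × 247/365 = $2664.5548
5 Sep – 31 Dec 2007: 118 days, exemption $93000 → ($414000 − $93000) × 1.75% × 118/365 = $1816.0685
Total = $4480.6233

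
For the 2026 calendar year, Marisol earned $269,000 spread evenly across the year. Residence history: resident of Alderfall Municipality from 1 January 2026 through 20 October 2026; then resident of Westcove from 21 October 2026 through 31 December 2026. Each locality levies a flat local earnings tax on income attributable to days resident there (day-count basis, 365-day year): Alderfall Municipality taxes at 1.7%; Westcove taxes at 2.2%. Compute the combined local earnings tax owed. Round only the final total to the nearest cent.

$4,838.32

Alderfall Municipality, 1 January – 20 October 2026: 293 days → $269,000 × 1.7% × 293/365 = $3,670.9288
Westcove, 21 October – 31 December 2026: 72 days → $269,000 × 2.2% × 72/365 = $1,167.3863
Total = $4,838.3151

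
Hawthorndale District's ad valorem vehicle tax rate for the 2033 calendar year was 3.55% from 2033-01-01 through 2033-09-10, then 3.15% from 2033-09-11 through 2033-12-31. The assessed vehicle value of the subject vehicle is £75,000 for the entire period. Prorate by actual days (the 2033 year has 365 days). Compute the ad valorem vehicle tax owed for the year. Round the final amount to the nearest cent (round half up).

£2,570.45

2033-01-01 to 2033-09-10: 253 days at 3.55% → £75,000 × 3.55% × 253/365 = £1,845.5137
2033-09-11 to 2033-12-31: 112 days at 3.15% → £75,000 × 3.15% × 112/365 = £724.9315
Total = £2,570.4452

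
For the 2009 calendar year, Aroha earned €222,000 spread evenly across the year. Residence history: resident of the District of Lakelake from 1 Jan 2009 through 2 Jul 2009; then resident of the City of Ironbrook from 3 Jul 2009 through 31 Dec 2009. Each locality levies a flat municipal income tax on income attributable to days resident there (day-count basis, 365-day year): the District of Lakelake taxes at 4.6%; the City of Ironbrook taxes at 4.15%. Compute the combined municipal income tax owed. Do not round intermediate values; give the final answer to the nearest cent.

The District of Lakelake, 1 Jan – 2 Jul 2009: 183 days → €222,000 × 4.6% × 183/365 = €5,119.9890
The City of Ironbrook, 3 Jul – 31 Dec 2009: 182 days → €222,000 × 4.15% × 182/365 = €4,593.8795
Total = €9,713.8685

€9,713.87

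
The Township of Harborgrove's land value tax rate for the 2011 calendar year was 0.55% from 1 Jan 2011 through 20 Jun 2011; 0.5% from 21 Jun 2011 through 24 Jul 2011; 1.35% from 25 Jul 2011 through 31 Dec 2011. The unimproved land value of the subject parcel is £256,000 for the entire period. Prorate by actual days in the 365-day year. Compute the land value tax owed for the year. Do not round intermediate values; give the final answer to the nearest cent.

1 Jan – 20 Jun 2011: 171 days at 0.55% → £256,000 × 0.55% × 171/365 = £659.6384
21 Jun – 24 Jul 2011: 34 days at 0.5% → £256,000 × 0.5% × 34/365 = £119.2329
25 Jul – 31 Dec 2011: 160 days at 1.35% → £256,000 × 1.35% × 160/365 = £1,514.9589
Total = £2,293.8301

£2,293.83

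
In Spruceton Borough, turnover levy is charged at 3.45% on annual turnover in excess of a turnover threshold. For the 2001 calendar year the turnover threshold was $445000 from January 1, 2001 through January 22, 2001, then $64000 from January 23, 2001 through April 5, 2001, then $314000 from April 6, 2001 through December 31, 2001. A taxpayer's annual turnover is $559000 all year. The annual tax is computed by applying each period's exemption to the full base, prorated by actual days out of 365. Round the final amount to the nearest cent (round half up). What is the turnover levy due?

$9905.09

January 1 – January 22, 2001: 22 days, exemption $445000 → ($559000 − $445000) × 3.45% × 22/365 = $237.0575
January 23 – April 5, 2001: 73 days, exemption $64000 → ($559000 − $64000) × 3.45% × 73/365 = $3415.5000
April 6 – December 31, 2001: 270 days, exemption $314000 → ($559000 − $314000) × 3.45% × 270/365 = $6252.5342
Total = $9905.0918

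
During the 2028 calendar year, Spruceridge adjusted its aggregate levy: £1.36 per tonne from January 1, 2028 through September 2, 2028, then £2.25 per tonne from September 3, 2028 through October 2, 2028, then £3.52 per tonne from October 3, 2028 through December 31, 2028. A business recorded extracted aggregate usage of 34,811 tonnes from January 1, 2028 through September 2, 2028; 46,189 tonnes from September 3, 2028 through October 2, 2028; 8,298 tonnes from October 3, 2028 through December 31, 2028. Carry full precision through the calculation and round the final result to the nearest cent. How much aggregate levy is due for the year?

January 1 – September 2, 2028: 34,811 tonnes at £1.36/tonne → £47,342.96
September 3 – October 2, 2028: 46,189 tonnes at £2.25/tonne → £103,925.25
October 3 – December 31, 2028: 8,298 tonnes at £3.52/tonne → £29,208.96

£180,477.17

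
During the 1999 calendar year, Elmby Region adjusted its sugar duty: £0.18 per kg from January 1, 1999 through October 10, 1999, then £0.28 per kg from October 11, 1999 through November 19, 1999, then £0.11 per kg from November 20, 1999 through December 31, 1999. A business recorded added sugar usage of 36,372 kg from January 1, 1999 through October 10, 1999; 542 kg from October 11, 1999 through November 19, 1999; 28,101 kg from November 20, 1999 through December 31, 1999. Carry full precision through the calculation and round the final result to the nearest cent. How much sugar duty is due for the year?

£9,789.83

January 1 – October 10, 1999: 36,372 kg at £0.18/kg → £6,546.96
October 11 – November 19, 1999: 542 kg at £0.28/kg → £151.76
November 20 – December 31, 1999: 28,101 kg at £0.11/kg → £3,091.11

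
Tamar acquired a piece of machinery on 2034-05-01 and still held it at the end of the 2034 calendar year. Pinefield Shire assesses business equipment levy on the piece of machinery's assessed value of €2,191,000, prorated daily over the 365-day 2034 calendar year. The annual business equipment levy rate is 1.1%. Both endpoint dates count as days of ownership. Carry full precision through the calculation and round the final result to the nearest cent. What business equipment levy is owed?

€16,177.38

Days held (2034-05-01 to 2034-12-31): 245 out of 365
Tax = €2,191,000 × 1.1% × 245/365 = €16,177.3836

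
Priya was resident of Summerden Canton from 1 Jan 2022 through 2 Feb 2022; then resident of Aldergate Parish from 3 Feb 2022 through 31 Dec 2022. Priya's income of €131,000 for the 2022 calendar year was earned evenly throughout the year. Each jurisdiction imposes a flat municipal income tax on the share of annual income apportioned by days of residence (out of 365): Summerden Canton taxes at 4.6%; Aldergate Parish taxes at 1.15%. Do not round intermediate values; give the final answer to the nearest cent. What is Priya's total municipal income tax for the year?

€1,915.11

Summerden Canton, 1 Jan – 2 Feb 2022: 33 days → €131,000 × 4.6% × 33/365 = €544.8164
Aldergate Parish, 3 Feb – 31 Dec 2022: 332 days → €131,000 × 1.15% × 332/365 = €1,370.2959
Total = €1,915.1123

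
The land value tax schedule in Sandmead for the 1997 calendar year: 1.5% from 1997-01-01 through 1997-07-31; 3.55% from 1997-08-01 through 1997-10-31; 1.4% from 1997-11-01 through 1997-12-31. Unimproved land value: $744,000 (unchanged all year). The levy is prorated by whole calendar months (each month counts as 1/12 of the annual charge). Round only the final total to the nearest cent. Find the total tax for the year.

$14,849.00

1997-01-01 to 1997-07-31: 7 months at 1.5% → $744,000 × 1.5% × 7/12 = $6,510.0000
1997-08-01 to 1997-10-31: 3 months at 3.55% → $744,000 × 3.55% × 3/12 = $6,603.0000
1997-11-01 to 1997-12-31: 2 months at 1.4% → $744,000 × 1.4% × 2/12 = $1,736.0000
Total = $14,849.0000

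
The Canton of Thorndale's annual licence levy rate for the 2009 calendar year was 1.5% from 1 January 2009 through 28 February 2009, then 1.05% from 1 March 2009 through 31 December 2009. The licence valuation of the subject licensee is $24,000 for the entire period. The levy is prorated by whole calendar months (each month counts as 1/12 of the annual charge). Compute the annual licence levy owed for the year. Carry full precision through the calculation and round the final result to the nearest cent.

$270.00

1 January – 28 February 2009: 2 months at 1.5% → $24,000 × 1.5% × 2/12 = $60.0000
1 March – 31 December 2009: 10 months at 1.05% → $24,000 × 1.05% × 10/12 = $210.0000
Total = $270.0000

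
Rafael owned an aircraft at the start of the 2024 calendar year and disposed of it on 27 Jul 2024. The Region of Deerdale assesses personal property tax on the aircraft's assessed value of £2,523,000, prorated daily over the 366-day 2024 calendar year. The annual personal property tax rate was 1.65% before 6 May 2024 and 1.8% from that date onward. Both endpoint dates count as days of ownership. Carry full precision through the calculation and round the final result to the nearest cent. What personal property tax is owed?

£24,630.27

1 Jan – 5 May 2024: 126 days at 1.65% → £2,523,000 × 1.65% × 126/366 = £14,331.4672
6 May – 27 Jul 2024: 83 days at 1.8% → £2,523,000 × 1.8% × 83/366 = £10,298.8033
Total = £24,630.2705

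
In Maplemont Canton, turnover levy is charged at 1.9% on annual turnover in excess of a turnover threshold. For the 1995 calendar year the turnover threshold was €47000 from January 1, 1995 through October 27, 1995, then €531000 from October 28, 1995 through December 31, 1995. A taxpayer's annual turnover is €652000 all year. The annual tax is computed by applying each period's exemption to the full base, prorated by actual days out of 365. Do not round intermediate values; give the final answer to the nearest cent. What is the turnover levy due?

€9857.36

January 1 – October 27, 1995: 300 days, exemption €47000 → (€652000 − €47000) × 1.9% × 300/365 = €9447.9452
October 28 – December 31, 1995: 65 days, exemption €531000 → (€652000 − €531000) × 1.9% × 65/365 = €409.4110
Total = €9857.3562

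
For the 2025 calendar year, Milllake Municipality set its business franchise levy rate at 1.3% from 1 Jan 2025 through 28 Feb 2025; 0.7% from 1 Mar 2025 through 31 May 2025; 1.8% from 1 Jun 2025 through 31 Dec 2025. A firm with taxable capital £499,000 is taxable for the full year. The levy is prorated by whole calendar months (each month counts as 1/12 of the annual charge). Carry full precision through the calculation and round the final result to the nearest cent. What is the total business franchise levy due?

1 Jan – 28 Feb 2025: 2 months at 1.3% → £499,000 × 1.3% × 2/12 = £1,081.1667
1 Mar – 31 May 2025: 3 months at 0.7% → £499,000 × 0.7% × 3/12 = £873.2500
1 Jun – 31 Dec 2025: 7 months at 1.8% → £499,000 × 1.8% × 7/12 = £5,239.5000
Total = £7,193.9167

£7,193.92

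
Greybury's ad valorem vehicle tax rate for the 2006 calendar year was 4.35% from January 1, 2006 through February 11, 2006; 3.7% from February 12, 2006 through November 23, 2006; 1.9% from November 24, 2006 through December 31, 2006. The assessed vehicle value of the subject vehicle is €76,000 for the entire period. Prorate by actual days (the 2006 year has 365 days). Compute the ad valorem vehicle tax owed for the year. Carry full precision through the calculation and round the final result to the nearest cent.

€2,726.42

January 1 – February 11, 2006: 42 days at 4.35% → €76,000 × 4.35% × 42/365 = €380.4164
February 12 – November 23, 2006: 285 days at 3.7% → €76,000 × 3.7% × 285/365 = €2,195.6712
November 24 – December 31, 2006: 38 days at 1.9% → €76,000 × 1.9% × 38/365 = €150.3342
Total = €2,726.4219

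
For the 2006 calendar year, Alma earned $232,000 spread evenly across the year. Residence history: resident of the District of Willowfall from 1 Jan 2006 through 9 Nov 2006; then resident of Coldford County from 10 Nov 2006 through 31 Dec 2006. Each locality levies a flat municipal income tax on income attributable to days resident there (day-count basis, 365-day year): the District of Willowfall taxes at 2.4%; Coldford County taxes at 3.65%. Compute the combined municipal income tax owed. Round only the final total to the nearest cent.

The District of Willowfall, 1 Jan – 9 Nov 2006: 313 days → $232,000 × 2.4% × 313/365 = $4,774.7507
Coldford County, 10 Nov – 31 Dec 2006: 52 days → $232,000 × 3.65% × 52/365 = $1,206.4000
Total = $5,981.1507

$5,981.15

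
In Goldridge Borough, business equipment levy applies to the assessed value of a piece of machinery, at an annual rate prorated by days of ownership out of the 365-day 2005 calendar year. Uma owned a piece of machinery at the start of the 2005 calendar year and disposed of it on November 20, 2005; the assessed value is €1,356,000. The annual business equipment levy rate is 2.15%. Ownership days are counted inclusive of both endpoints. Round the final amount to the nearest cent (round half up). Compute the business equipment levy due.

€25,879.17

Days held (January 1 – November 20, 2005): 324 out of 365
Tax = €1,356,000 × 2.15% × 324/365 = €25,879.1671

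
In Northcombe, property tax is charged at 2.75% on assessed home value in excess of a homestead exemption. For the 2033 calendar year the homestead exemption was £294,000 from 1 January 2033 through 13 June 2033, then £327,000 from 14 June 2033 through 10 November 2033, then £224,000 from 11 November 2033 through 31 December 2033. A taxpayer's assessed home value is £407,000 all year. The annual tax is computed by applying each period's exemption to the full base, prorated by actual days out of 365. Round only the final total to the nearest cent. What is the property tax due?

£3,003.53

1 January – 13 June 2033: 164 days, exemption £294,000 → (£407,000 − £294,000) × 2.75% × 164/365 = £1,396.2466
14 June – 10 November 2033: 150 days, exemption £327,000 → (£407,000 − £327,000) × 2.75% × 150/365 = £904.1096
11 November – 31 December 2033: 51 days, exemption £224,000 → (£407,000 − £224,000) × 2.75% × 51/365 = £703.1712
Total = £3,003.5274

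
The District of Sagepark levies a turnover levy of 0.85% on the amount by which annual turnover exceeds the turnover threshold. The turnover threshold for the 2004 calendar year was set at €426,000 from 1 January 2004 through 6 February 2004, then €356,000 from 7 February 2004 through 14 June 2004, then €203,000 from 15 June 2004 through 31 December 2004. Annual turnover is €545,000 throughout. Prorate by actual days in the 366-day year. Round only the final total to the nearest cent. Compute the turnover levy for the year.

€2,257.01

1 January – 6 February 2004: 37 days, exemption €426,000 → (€545,000 − €426,000) × 0.85% × 37/366 = €102.2555
7 February – 14 June 2004: 129 days, exemption €356,000 → (€545,000 − €356,000) × 0.85% × 129/366 = €566.2254
15 June – 31 December 2004: 200 days, exemption €203,000 → (€545,000 − €203,000) × 0.85% × 200/366 = €1,588.5246
Total = €2,257.0055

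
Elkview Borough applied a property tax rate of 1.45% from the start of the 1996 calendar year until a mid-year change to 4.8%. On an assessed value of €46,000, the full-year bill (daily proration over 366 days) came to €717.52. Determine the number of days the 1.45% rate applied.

354 days

Let d = days at the first rate; then 366 − d days at the second rate.
€46,000 × [1.45%·d + 4.8%·(366−d)] / 366 = €717.52
Solving gives d = 354, so the new rate took effect on 20 Dec 1996.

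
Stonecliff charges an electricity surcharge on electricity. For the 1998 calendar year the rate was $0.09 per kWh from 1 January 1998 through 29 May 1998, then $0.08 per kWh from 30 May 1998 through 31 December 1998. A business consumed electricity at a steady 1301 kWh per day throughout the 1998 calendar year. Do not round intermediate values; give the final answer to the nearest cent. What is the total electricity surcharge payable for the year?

1 January – 29 May 1998: 149 days × 1301 kWh/day = 193,849 kWh at $0.09/kWh → $17,446.41
30 May – 31 December 1998: 216 days × 1301 kWh/day = 281,016 kWh at $0.08/kWh → $22,481.28

$39,927.69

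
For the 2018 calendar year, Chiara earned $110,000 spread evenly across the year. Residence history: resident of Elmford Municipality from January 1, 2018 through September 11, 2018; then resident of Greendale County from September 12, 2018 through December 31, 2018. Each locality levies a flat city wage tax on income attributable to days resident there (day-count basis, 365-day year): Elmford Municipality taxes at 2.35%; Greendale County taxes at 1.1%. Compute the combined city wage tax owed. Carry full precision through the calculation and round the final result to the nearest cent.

$2,166.85

Elmford Municipality, January 1 – September 11, 2018: 254 days → $110,000 × 2.35% × 254/365 = $1,798.8767
Greendale County, September 12 – December 31, 2018: 111 days → $110,000 × 1.1% × 111/365 = $367.9726
Total = $2,166.8493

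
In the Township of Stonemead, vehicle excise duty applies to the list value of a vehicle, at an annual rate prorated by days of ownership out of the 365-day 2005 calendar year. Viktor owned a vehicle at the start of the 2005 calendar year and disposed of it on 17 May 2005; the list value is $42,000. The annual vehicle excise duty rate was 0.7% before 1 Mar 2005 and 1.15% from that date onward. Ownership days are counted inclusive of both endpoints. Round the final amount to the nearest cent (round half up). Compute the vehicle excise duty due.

$150.74

1 Jan – 28 Feb 2005: 59 days at 0.7% → $42,000 × 0.7% × 59/365 = $47.5233
1 Mar – 17 May 2005: 78 days at 1.15% → $42,000 × 1.15% × 78/365 = $103.2164
Total = $150.7397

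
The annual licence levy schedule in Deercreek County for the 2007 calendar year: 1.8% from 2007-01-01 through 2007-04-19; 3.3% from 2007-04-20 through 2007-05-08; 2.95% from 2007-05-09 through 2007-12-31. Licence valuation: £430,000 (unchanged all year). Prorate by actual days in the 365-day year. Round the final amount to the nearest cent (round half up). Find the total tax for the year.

2007-01-01 to 2007-04-19: 109 days at 1.8% → £430,000 × 1.8% × 109/365 = £2,311.3973
2007-04-20 to 2007-05-08: 19 days at 3.3% → £430,000 × 3.3% × 19/365 = £738.6575
2007-05-09 to 2007-12-31: 237 days at 2.95% → £430,000 × 2.95% × 237/365 = £8,236.5616
Total = £11,286.6164

£11,286.62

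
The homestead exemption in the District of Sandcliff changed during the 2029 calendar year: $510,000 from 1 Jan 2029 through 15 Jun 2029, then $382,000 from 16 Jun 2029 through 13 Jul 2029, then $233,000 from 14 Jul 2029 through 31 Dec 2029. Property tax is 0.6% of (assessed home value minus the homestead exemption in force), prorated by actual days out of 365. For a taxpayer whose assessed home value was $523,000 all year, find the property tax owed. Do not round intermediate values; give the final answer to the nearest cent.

$915.55

1 Jan – 15 Jun 2029: 166 days, exemption $510,000 → ($523,000 − $510,000) × 0.6% × 166/365 = $35.4740
16 Jun – 13 Jul 2029: 28 days, exemption $382,000 → ($523,000 − $382,000) × 0.6% × 28/365 = $64.8986
14 Jul – 31 Dec 2029: 171 days, exemption $233,000 → ($523,000 − $233,000) × 0.6% × 171/365 = $815.1781
Total = $915.5507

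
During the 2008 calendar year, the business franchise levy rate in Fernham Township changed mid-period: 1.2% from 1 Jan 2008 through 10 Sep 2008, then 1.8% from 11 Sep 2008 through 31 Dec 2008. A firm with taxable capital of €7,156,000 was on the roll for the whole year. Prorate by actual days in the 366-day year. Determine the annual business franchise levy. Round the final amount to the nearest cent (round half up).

€99,010.89

1 Jan – 10 Sep 2008: 254 days at 1.2% → €7,156,000 × 1.2% × 254/366 = €59,594.2295
11 Sep – 31 Dec 2008: 112 days at 1.8% → €7,156,000 × 1.8% × 112/366 = €39,416.6557
Total = €99,010.8852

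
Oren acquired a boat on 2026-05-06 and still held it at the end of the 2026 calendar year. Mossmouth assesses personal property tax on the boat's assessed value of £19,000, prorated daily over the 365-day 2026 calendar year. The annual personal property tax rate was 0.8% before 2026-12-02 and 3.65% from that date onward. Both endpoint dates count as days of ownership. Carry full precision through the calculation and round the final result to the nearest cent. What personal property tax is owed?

£144.45

2026-05-06 to 2026-12-01: 210 days at 0.8% → £19,000 × 0.8% × 210/365 = £87.4521
2026-12-02 to 2026-12-31: 30 days at 3.65% → £19,000 × 3.65% × 30/365 = £57.0000
Total = £144.4521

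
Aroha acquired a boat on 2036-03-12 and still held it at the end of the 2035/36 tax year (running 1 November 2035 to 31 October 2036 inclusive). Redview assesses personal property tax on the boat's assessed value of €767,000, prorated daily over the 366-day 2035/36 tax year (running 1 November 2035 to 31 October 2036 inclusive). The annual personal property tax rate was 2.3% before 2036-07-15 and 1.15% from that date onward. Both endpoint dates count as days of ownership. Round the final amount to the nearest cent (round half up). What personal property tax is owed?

2036-03-12 to 2036-07-14: 125 days at 2.3% → €767,000 × 2.3% × 125/366 = €6,024.9317
2036-07-15 to 2036-10-31: 109 days at 1.15% → €767,000 × 1.15% × 109/366 = €2,626.8702
Total = €8,651.8019

€8,651.80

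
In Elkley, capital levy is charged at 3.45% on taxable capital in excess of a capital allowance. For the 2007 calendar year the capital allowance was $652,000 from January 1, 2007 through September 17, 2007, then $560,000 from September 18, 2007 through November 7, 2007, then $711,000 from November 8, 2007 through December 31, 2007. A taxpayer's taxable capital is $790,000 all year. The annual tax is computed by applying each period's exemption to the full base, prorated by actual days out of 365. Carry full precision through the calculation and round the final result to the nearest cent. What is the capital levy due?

$4,903.35

January 1 – September 17, 2007: 260 days, exemption $652,000 → ($790,000 − $652,000) × 3.45% × 260/365 = $3,391.3973
September 18 – November 7, 2007: 51 days, exemption $560,000 → ($790,000 − $560,000) × 3.45% × 51/365 = $1,108.7260
November 8 – December 31, 2007: 54 days, exemption $711,000 → ($790,000 − $711,000) × 3.45% × 54/365 = $403.2247
Total = $4,903.3479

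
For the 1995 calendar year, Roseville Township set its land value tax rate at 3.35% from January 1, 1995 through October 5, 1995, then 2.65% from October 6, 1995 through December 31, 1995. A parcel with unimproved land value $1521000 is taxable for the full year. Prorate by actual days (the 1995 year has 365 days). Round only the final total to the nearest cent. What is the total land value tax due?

$48415.72

January 1 – October 5, 1995: 278 days at 3.35% → $1521000 × 3.35% × 278/365 = $38808.4192
October 6 – December 31, 1995: 87 days at 2.65% → $1521000 × 2.65% × 87/365 = $9607.3027
Total = $48415.7219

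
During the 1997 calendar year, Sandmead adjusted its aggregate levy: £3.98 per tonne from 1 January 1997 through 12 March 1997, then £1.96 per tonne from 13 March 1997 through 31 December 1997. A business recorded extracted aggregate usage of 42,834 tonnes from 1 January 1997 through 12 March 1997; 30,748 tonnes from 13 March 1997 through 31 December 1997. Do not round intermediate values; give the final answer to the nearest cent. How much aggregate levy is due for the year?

1 January – 12 March 1997: 42,834 tonnes at £3.98/tonne → £170,479.32
13 March – 31 December 1997: 30,748 tonnes at £1.96/tonne → £60,266.08

£230,745.40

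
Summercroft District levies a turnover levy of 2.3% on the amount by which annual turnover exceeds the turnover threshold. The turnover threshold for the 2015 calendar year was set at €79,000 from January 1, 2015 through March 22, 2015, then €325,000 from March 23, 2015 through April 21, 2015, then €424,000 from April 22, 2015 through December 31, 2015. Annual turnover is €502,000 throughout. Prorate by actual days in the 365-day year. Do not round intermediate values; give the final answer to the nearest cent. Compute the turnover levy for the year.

January 1 – March 22, 2015: 81 days, exemption €79,000 → (€502,000 − €79,000) × 2.3% × 81/365 = €2,159.0384
March 23 – April 21, 2015: 30 days, exemption €325,000 → (€502,000 − €325,000) × 2.3% × 30/365 = €334.6027
April 22 – December 31, 2015: 254 days, exemption €424,000 → (€502,000 − €424,000) × 2.3% × 254/365 = €1,248.4274
Total = €3,742.0685

€3,742.07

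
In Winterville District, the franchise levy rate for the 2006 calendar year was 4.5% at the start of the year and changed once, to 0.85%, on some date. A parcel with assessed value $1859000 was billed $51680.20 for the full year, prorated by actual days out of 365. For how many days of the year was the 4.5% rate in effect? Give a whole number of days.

Let d = days at the first rate; then 365 − d days at the second rate.
$1859000 × [4.5%·d + 0.85%·(365−d)] / 365 = $51680.20
Solving gives d = 193, so the new rate took effect on July 13, 2006.

193 days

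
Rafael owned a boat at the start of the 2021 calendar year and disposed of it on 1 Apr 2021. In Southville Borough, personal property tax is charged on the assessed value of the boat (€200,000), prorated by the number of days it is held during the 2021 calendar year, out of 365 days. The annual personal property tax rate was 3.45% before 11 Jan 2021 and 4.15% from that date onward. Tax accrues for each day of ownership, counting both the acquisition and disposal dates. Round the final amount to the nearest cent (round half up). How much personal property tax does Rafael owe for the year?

€2,030.96

1 Jan – 10 Jan 2021: 10 days at 3.45% → €200,000 × 3.45% × 10/365 = €189.0411
11 Jan – 1 Apr 2021: 81 days at 4.15% → €200,000 × 4.15% × 81/365 = €1,841.9178
Total = €2,030.9589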